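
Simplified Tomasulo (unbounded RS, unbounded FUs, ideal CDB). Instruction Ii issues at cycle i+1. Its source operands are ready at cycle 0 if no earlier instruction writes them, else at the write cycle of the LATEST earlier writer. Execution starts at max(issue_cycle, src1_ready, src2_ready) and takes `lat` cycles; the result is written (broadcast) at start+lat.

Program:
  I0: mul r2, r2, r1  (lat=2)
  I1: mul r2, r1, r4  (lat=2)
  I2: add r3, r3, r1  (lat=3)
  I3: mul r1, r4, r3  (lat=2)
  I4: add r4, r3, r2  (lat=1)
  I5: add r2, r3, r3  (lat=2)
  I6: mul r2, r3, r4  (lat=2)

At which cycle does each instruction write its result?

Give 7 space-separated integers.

Answer: 3 4 6 8 7 8 9

Derivation:
I0 mul r2: issue@1 deps=(None,None) exec_start@1 write@3
I1 mul r2: issue@2 deps=(None,None) exec_start@2 write@4
I2 add r3: issue@3 deps=(None,None) exec_start@3 write@6
I3 mul r1: issue@4 deps=(None,2) exec_start@6 write@8
I4 add r4: issue@5 deps=(2,1) exec_start@6 write@7
I5 add r2: issue@6 deps=(2,2) exec_start@6 write@8
I6 mul r2: issue@7 deps=(2,4) exec_start@7 write@9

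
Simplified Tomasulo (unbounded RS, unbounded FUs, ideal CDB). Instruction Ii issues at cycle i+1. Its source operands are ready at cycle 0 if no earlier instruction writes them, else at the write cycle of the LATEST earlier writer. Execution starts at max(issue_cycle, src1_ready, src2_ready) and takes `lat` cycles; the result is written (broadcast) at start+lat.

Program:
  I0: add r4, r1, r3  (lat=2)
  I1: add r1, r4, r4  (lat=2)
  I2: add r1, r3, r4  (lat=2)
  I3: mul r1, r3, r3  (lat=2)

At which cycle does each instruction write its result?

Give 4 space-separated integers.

Answer: 3 5 5 6

Derivation:
I0 add r4: issue@1 deps=(None,None) exec_start@1 write@3
I1 add r1: issue@2 deps=(0,0) exec_start@3 write@5
I2 add r1: issue@3 deps=(None,0) exec_start@3 write@5
I3 mul r1: issue@4 deps=(None,None) exec_start@4 write@6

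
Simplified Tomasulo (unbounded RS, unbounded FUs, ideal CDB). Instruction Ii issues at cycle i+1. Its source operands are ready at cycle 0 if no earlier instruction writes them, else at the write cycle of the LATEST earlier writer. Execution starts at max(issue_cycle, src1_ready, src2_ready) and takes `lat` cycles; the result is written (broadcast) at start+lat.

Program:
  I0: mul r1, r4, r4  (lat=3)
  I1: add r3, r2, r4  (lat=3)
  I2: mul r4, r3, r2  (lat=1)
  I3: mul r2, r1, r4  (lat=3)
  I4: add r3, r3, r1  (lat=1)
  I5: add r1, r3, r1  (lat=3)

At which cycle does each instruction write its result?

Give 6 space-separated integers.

Answer: 4 5 6 9 6 9

Derivation:
I0 mul r1: issue@1 deps=(None,None) exec_start@1 write@4
I1 add r3: issue@2 deps=(None,None) exec_start@2 write@5
I2 mul r4: issue@3 deps=(1,None) exec_start@5 write@6
I3 mul r2: issue@4 deps=(0,2) exec_start@6 write@9
I4 add r3: issue@5 deps=(1,0) exec_start@5 write@6
I5 add r1: issue@6 deps=(4,0) exec_start@6 write@9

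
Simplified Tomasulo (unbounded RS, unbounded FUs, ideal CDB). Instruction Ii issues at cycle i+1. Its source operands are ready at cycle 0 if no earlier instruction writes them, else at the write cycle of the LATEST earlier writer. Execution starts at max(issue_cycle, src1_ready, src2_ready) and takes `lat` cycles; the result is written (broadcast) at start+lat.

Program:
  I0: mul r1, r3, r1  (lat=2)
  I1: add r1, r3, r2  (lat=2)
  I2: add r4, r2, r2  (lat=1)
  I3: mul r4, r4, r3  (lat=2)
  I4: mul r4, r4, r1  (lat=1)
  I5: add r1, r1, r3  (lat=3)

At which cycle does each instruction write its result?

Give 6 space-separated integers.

Answer: 3 4 4 6 7 9

Derivation:
I0 mul r1: issue@1 deps=(None,None) exec_start@1 write@3
I1 add r1: issue@2 deps=(None,None) exec_start@2 write@4
I2 add r4: issue@3 deps=(None,None) exec_start@3 write@4
I3 mul r4: issue@4 deps=(2,None) exec_start@4 write@6
I4 mul r4: issue@5 deps=(3,1) exec_start@6 write@7
I5 add r1: issue@6 deps=(1,None) exec_start@6 write@9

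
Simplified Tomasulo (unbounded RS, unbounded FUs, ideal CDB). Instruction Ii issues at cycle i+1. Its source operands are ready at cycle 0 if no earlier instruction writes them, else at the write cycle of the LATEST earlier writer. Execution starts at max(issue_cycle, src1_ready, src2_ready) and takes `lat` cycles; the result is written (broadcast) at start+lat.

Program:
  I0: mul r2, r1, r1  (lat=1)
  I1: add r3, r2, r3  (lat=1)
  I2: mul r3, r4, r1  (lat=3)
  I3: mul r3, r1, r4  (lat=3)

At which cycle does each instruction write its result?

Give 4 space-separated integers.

Answer: 2 3 6 7

Derivation:
I0 mul r2: issue@1 deps=(None,None) exec_start@1 write@2
I1 add r3: issue@2 deps=(0,None) exec_start@2 write@3
I2 mul r3: issue@3 deps=(None,None) exec_start@3 write@6
I3 mul r3: issue@4 deps=(None,None) exec_start@4 write@7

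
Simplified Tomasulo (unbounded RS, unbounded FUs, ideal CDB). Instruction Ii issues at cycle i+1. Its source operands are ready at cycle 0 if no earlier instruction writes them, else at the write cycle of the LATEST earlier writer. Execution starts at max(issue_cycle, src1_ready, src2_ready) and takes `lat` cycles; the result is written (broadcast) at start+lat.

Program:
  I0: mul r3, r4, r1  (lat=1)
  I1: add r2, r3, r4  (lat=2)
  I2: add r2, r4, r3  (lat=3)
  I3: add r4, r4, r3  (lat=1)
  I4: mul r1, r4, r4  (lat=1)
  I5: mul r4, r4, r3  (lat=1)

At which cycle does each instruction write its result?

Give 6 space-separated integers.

Answer: 2 4 6 5 6 7

Derivation:
I0 mul r3: issue@1 deps=(None,None) exec_start@1 write@2
I1 add r2: issue@2 deps=(0,None) exec_start@2 write@4
I2 add r2: issue@3 deps=(None,0) exec_start@3 write@6
I3 add r4: issue@4 deps=(None,0) exec_start@4 write@5
I4 mul r1: issue@5 deps=(3,3) exec_start@5 write@6
I5 mul r4: issue@6 deps=(3,0) exec_start@6 write@7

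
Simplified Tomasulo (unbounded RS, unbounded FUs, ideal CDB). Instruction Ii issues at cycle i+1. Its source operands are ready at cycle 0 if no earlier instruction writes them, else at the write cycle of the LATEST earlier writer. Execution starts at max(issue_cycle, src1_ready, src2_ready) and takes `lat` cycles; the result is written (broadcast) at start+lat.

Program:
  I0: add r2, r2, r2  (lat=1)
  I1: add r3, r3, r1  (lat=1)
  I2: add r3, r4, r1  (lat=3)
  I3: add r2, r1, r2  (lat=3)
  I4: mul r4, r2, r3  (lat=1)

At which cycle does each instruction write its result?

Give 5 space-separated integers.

Answer: 2 3 6 7 8

Derivation:
I0 add r2: issue@1 deps=(None,None) exec_start@1 write@2
I1 add r3: issue@2 deps=(None,None) exec_start@2 write@3
I2 add r3: issue@3 deps=(None,None) exec_start@3 write@6
I3 add r2: issue@4 deps=(None,0) exec_start@4 write@7
I4 mul r4: issue@5 deps=(3,2) exec_start@7 write@8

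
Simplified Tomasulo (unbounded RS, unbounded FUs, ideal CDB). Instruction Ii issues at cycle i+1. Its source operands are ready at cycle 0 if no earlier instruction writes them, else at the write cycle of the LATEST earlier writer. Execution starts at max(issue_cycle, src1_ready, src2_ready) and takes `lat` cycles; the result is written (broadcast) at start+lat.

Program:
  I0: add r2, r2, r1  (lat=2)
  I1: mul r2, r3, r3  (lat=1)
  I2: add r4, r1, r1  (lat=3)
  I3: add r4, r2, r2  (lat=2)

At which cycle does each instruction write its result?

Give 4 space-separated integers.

Answer: 3 3 6 6

Derivation:
I0 add r2: issue@1 deps=(None,None) exec_start@1 write@3
I1 mul r2: issue@2 deps=(None,None) exec_start@2 write@3
I2 add r4: issue@3 deps=(None,None) exec_start@3 write@6
I3 add r4: issue@4 deps=(1,1) exec_start@4 write@6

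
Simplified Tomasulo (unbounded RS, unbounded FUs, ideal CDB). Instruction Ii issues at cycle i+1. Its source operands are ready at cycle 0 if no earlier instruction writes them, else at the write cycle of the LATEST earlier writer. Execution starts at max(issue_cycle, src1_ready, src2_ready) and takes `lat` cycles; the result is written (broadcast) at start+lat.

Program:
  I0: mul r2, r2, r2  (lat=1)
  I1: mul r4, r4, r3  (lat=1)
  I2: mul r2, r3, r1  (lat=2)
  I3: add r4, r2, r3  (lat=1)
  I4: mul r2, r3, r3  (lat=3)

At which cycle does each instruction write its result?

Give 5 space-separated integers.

I0 mul r2: issue@1 deps=(None,None) exec_start@1 write@2
I1 mul r4: issue@2 deps=(None,None) exec_start@2 write@3
I2 mul r2: issue@3 deps=(None,None) exec_start@3 write@5
I3 add r4: issue@4 deps=(2,None) exec_start@5 write@6
I4 mul r2: issue@5 deps=(None,None) exec_start@5 write@8

Answer: 2 3 5 6 8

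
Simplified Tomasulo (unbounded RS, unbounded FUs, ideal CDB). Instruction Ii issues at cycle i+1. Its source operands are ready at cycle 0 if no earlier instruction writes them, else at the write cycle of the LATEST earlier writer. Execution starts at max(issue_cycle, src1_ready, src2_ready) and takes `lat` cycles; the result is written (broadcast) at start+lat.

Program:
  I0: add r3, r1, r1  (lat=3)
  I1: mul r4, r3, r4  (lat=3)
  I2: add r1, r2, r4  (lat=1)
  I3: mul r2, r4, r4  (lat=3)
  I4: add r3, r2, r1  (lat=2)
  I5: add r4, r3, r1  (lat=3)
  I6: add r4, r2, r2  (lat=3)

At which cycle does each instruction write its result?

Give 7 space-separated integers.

I0 add r3: issue@1 deps=(None,None) exec_start@1 write@4
I1 mul r4: issue@2 deps=(0,None) exec_start@4 write@7
I2 add r1: issue@3 deps=(None,1) exec_start@7 write@8
I3 mul r2: issue@4 deps=(1,1) exec_start@7 write@10
I4 add r3: issue@5 deps=(3,2) exec_start@10 write@12
I5 add r4: issue@6 deps=(4,2) exec_start@12 write@15
I6 add r4: issue@7 deps=(3,3) exec_start@10 write@13

Answer: 4 7 8 10 12 15 13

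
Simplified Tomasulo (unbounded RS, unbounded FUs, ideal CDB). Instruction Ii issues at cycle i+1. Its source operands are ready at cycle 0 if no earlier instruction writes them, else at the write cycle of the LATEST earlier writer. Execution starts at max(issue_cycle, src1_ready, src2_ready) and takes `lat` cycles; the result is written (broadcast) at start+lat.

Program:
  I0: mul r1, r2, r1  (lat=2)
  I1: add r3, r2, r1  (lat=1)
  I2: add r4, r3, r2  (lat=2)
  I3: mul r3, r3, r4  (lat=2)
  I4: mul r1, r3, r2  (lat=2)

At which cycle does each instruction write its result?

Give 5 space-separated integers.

Answer: 3 4 6 8 10

Derivation:
I0 mul r1: issue@1 deps=(None,None) exec_start@1 write@3
I1 add r3: issue@2 deps=(None,0) exec_start@3 write@4
I2 add r4: issue@3 deps=(1,None) exec_start@4 write@6
I3 mul r3: issue@4 deps=(1,2) exec_start@6 write@8
I4 mul r1: issue@5 deps=(3,None) exec_start@8 write@10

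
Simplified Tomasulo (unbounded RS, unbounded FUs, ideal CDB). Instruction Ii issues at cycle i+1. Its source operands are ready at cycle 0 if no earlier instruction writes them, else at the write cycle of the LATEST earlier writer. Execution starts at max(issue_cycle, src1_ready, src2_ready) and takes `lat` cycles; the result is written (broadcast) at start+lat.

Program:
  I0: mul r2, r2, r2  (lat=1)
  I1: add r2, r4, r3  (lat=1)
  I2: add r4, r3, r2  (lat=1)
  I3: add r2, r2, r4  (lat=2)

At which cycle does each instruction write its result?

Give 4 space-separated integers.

I0 mul r2: issue@1 deps=(None,None) exec_start@1 write@2
I1 add r2: issue@2 deps=(None,None) exec_start@2 write@3
I2 add r4: issue@3 deps=(None,1) exec_start@3 write@4
I3 add r2: issue@4 deps=(1,2) exec_start@4 write@6

Answer: 2 3 4 6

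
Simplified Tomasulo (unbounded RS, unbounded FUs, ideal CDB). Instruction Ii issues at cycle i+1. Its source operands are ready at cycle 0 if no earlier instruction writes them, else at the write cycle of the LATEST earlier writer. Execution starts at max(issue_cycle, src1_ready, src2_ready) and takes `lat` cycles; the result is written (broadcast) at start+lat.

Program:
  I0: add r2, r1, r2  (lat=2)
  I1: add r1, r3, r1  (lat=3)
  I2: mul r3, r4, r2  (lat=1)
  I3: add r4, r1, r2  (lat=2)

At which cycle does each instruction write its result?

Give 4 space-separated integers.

Answer: 3 5 4 7

Derivation:
I0 add r2: issue@1 deps=(None,None) exec_start@1 write@3
I1 add r1: issue@2 deps=(None,None) exec_start@2 write@5
I2 mul r3: issue@3 deps=(None,0) exec_start@3 write@4
I3 add r4: issue@4 deps=(1,0) exec_start@5 write@7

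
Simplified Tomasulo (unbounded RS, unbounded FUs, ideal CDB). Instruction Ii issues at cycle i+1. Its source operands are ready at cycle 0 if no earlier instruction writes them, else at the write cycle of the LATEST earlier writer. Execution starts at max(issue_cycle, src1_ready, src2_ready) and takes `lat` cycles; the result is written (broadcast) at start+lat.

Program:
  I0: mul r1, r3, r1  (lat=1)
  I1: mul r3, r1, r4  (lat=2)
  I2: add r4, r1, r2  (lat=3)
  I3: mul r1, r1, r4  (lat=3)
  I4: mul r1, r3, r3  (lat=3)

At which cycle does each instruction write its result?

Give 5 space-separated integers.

I0 mul r1: issue@1 deps=(None,None) exec_start@1 write@2
I1 mul r3: issue@2 deps=(0,None) exec_start@2 write@4
I2 add r4: issue@3 deps=(0,None) exec_start@3 write@6
I3 mul r1: issue@4 deps=(0,2) exec_start@6 write@9
I4 mul r1: issue@5 deps=(1,1) exec_start@5 write@8

Answer: 2 4 6 9 8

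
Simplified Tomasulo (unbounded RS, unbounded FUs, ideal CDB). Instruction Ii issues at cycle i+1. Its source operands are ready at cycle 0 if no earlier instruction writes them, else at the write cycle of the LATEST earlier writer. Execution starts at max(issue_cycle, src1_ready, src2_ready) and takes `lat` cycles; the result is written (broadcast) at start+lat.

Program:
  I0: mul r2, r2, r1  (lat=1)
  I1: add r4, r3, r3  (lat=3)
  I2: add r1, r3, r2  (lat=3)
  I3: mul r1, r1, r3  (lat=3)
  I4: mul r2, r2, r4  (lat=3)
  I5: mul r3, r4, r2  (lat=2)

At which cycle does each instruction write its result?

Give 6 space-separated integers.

Answer: 2 5 6 9 8 10

Derivation:
I0 mul r2: issue@1 deps=(None,None) exec_start@1 write@2
I1 add r4: issue@2 deps=(None,None) exec_start@2 write@5
I2 add r1: issue@3 deps=(None,0) exec_start@3 write@6
I3 mul r1: issue@4 deps=(2,None) exec_start@6 write@9
I4 mul r2: issue@5 deps=(0,1) exec_start@5 write@8
I5 mul r3: issue@6 deps=(1,4) exec_start@8 write@10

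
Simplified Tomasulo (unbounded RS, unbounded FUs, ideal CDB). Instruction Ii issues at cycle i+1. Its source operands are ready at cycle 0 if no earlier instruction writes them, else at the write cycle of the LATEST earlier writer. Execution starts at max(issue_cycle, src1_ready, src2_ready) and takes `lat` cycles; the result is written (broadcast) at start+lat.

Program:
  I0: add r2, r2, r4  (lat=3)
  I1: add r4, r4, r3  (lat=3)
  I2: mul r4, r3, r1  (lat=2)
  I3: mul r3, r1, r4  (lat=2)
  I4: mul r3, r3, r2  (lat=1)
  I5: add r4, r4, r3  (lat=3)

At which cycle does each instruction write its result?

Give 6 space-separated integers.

I0 add r2: issue@1 deps=(None,None) exec_start@1 write@4
I1 add r4: issue@2 deps=(None,None) exec_start@2 write@5
I2 mul r4: issue@3 deps=(None,None) exec_start@3 write@5
I3 mul r3: issue@4 deps=(None,2) exec_start@5 write@7
I4 mul r3: issue@5 deps=(3,0) exec_start@7 write@8
I5 add r4: issue@6 deps=(2,4) exec_start@8 write@11

Answer: 4 5 5 7 8 11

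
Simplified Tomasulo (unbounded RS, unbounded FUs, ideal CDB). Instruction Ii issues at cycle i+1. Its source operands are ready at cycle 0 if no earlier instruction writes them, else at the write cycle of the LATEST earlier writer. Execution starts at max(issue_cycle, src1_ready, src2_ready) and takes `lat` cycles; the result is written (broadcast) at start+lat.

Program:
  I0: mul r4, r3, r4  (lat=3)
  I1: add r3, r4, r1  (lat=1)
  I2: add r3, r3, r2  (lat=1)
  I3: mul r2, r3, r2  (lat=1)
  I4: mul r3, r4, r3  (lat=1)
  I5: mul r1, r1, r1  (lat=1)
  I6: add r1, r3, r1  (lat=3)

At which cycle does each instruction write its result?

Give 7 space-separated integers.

I0 mul r4: issue@1 deps=(None,None) exec_start@1 write@4
I1 add r3: issue@2 deps=(0,None) exec_start@4 write@5
I2 add r3: issue@3 deps=(1,None) exec_start@5 write@6
I3 mul r2: issue@4 deps=(2,None) exec_start@6 write@7
I4 mul r3: issue@5 deps=(0,2) exec_start@6 write@7
I5 mul r1: issue@6 deps=(None,None) exec_start@6 write@7
I6 add r1: issue@7 deps=(4,5) exec_start@7 write@10

Answer: 4 5 6 7 7 7 10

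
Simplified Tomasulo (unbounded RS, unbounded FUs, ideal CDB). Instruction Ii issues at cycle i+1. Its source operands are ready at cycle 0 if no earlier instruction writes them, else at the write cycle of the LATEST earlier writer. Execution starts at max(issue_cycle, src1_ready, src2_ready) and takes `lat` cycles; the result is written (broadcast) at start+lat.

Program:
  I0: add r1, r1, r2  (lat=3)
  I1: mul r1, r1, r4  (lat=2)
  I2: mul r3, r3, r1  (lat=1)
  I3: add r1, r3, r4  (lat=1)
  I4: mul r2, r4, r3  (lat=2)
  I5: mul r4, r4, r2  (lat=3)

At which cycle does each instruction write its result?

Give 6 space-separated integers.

Answer: 4 6 7 8 9 12

Derivation:
I0 add r1: issue@1 deps=(None,None) exec_start@1 write@4
I1 mul r1: issue@2 deps=(0,None) exec_start@4 write@6
I2 mul r3: issue@3 deps=(None,1) exec_start@6 write@7
I3 add r1: issue@4 deps=(2,None) exec_start@7 write@8
I4 mul r2: issue@5 deps=(None,2) exec_start@7 write@9
I5 mul r4: issue@6 deps=(None,4) exec_start@9 write@12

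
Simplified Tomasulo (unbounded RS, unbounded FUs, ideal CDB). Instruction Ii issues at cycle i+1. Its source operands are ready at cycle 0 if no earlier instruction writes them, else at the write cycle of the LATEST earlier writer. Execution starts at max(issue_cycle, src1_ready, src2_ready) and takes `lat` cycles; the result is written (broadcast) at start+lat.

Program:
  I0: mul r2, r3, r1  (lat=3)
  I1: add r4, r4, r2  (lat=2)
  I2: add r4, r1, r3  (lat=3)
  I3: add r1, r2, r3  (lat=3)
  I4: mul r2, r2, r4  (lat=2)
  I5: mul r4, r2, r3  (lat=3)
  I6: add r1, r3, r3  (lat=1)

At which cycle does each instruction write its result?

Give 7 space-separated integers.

I0 mul r2: issue@1 deps=(None,None) exec_start@1 write@4
I1 add r4: issue@2 deps=(None,0) exec_start@4 write@6
I2 add r4: issue@3 deps=(None,None) exec_start@3 write@6
I3 add r1: issue@4 deps=(0,None) exec_start@4 write@7
I4 mul r2: issue@5 deps=(0,2) exec_start@6 write@8
I5 mul r4: issue@6 deps=(4,None) exec_start@8 write@11
I6 add r1: issue@7 deps=(None,None) exec_start@7 write@8

Answer: 4 6 6 7 8 11 8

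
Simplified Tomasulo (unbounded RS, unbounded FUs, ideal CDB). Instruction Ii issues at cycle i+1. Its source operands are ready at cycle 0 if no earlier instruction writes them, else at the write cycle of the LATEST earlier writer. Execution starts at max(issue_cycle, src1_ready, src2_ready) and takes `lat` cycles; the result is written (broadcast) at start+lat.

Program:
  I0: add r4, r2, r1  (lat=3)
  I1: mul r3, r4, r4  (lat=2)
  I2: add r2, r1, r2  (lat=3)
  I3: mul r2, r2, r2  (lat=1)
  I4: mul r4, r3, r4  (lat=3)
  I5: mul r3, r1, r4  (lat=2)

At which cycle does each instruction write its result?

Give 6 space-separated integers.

I0 add r4: issue@1 deps=(None,None) exec_start@1 write@4
I1 mul r3: issue@2 deps=(0,0) exec_start@4 write@6
I2 add r2: issue@3 deps=(None,None) exec_start@3 write@6
I3 mul r2: issue@4 deps=(2,2) exec_start@6 write@7
I4 mul r4: issue@5 deps=(1,0) exec_start@6 write@9
I5 mul r3: issue@6 deps=(None,4) exec_start@9 write@11

Answer: 4 6 6 7 9 11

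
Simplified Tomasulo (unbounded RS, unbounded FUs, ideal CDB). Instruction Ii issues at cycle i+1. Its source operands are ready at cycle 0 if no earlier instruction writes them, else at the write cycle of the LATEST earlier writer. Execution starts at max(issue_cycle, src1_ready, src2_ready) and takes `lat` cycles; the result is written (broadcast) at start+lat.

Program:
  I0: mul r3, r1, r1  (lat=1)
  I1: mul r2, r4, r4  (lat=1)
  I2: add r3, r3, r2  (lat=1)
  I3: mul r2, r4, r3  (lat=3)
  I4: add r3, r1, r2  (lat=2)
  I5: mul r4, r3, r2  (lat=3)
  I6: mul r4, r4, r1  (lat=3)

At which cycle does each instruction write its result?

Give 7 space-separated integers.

I0 mul r3: issue@1 deps=(None,None) exec_start@1 write@2
I1 mul r2: issue@2 deps=(None,None) exec_start@2 write@3
I2 add r3: issue@3 deps=(0,1) exec_start@3 write@4
I3 mul r2: issue@4 deps=(None,2) exec_start@4 write@7
I4 add r3: issue@5 deps=(None,3) exec_start@7 write@9
I5 mul r4: issue@6 deps=(4,3) exec_start@9 write@12
I6 mul r4: issue@7 deps=(5,None) exec_start@12 write@15

Answer: 2 3 4 7 9 12 15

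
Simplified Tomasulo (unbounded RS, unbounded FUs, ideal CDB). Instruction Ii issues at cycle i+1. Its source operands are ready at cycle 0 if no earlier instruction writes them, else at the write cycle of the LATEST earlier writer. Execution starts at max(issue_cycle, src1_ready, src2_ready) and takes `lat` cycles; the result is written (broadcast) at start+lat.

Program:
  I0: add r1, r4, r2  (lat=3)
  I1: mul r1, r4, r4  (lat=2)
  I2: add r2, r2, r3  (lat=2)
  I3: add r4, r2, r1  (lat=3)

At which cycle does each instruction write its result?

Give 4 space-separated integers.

I0 add r1: issue@1 deps=(None,None) exec_start@1 write@4
I1 mul r1: issue@2 deps=(None,None) exec_start@2 write@4
I2 add r2: issue@3 deps=(None,None) exec_start@3 write@5
I3 add r4: issue@4 deps=(2,1) exec_start@5 write@8

Answer: 4 4 5 8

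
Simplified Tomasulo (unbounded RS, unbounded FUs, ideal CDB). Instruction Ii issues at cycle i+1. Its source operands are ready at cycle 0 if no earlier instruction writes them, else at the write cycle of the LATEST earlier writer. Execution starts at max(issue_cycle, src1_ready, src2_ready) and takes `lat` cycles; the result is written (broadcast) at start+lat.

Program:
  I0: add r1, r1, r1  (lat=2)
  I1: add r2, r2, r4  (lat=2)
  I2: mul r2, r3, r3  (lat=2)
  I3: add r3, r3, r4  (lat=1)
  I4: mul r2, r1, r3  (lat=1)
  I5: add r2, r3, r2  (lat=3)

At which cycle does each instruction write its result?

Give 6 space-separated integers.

I0 add r1: issue@1 deps=(None,None) exec_start@1 write@3
I1 add r2: issue@2 deps=(None,None) exec_start@2 write@4
I2 mul r2: issue@3 deps=(None,None) exec_start@3 write@5
I3 add r3: issue@4 deps=(None,None) exec_start@4 write@5
I4 mul r2: issue@5 deps=(0,3) exec_start@5 write@6
I5 add r2: issue@6 deps=(3,4) exec_start@6 write@9

Answer: 3 4 5 5 6 9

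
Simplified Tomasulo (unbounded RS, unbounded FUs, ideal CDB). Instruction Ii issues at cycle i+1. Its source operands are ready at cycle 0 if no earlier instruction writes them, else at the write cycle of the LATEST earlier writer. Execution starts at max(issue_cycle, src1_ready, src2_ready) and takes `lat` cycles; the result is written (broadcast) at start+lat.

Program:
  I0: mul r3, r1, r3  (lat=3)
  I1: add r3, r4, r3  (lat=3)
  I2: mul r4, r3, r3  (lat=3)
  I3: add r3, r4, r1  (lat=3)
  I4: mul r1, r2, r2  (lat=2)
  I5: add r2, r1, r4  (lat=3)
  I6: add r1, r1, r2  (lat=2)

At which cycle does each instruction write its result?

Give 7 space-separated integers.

I0 mul r3: issue@1 deps=(None,None) exec_start@1 write@4
I1 add r3: issue@2 deps=(None,0) exec_start@4 write@7
I2 mul r4: issue@3 deps=(1,1) exec_start@7 write@10
I3 add r3: issue@4 deps=(2,None) exec_start@10 write@13
I4 mul r1: issue@5 deps=(None,None) exec_start@5 write@7
I5 add r2: issue@6 deps=(4,2) exec_start@10 write@13
I6 add r1: issue@7 deps=(4,5) exec_start@13 write@15

Answer: 4 7 10 13 7 13 15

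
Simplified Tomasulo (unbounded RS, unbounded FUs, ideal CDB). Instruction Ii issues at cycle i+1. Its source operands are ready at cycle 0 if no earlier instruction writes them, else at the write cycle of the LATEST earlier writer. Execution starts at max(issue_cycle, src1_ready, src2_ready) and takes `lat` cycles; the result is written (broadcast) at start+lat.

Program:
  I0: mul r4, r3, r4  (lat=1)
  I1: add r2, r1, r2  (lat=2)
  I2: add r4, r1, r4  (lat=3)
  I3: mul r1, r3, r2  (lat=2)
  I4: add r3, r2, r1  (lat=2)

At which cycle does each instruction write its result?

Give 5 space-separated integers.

Answer: 2 4 6 6 8

Derivation:
I0 mul r4: issue@1 deps=(None,None) exec_start@1 write@2
I1 add r2: issue@2 deps=(None,None) exec_start@2 write@4
I2 add r4: issue@3 deps=(None,0) exec_start@3 write@6
I3 mul r1: issue@4 deps=(None,1) exec_start@4 write@6
I4 add r3: issue@5 deps=(1,3) exec_start@6 write@8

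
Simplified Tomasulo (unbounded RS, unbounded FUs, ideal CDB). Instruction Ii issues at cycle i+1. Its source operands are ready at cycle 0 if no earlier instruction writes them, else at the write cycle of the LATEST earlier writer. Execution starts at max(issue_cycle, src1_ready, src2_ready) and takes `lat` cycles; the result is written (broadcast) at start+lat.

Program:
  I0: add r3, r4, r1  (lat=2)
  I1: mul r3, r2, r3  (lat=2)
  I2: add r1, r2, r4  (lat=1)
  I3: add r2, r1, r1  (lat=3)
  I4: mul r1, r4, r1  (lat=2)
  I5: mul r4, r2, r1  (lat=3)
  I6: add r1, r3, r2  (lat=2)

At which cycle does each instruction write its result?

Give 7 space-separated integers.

I0 add r3: issue@1 deps=(None,None) exec_start@1 write@3
I1 mul r3: issue@2 deps=(None,0) exec_start@3 write@5
I2 add r1: issue@3 deps=(None,None) exec_start@3 write@4
I3 add r2: issue@4 deps=(2,2) exec_start@4 write@7
I4 mul r1: issue@5 deps=(None,2) exec_start@5 write@7
I5 mul r4: issue@6 deps=(3,4) exec_start@7 write@10
I6 add r1: issue@7 deps=(1,3) exec_start@7 write@9

Answer: 3 5 4 7 7 10 9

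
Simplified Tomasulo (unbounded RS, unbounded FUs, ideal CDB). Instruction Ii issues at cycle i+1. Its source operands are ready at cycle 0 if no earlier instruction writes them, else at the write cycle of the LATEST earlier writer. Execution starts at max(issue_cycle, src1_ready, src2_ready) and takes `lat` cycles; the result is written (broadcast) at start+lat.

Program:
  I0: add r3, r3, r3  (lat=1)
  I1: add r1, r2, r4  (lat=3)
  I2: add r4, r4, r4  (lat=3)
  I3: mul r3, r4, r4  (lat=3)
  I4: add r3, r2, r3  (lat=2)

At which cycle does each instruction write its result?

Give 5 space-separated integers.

Answer: 2 5 6 9 11

Derivation:
I0 add r3: issue@1 deps=(None,None) exec_start@1 write@2
I1 add r1: issue@2 deps=(None,None) exec_start@2 write@5
I2 add r4: issue@3 deps=(None,None) exec_start@3 write@6
I3 mul r3: issue@4 deps=(2,2) exec_start@6 write@9
I4 add r3: issue@5 deps=(None,3) exec_start@9 write@11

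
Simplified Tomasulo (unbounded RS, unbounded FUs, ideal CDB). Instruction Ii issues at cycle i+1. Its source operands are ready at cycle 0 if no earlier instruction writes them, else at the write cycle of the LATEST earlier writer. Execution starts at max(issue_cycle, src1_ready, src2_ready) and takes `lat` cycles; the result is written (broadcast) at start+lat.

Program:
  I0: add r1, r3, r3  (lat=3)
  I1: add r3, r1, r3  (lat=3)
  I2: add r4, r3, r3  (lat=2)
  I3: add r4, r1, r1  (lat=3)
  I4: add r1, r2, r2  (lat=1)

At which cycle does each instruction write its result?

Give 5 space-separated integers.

Answer: 4 7 9 7 6

Derivation:
I0 add r1: issue@1 deps=(None,None) exec_start@1 write@4
I1 add r3: issue@2 deps=(0,None) exec_start@4 write@7
I2 add r4: issue@3 deps=(1,1) exec_start@7 write@9
I3 add r4: issue@4 deps=(0,0) exec_start@4 write@7
I4 add r1: issue@5 deps=(None,None) exec_start@5 write@6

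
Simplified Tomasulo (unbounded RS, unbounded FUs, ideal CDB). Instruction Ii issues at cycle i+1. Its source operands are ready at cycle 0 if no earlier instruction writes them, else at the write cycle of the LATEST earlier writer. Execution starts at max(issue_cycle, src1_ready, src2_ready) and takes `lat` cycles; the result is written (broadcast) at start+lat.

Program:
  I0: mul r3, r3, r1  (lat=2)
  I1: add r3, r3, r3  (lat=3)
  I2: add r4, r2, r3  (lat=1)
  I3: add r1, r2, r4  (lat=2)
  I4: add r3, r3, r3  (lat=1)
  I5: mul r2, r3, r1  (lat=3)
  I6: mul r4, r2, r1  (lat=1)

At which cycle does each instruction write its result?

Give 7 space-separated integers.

Answer: 3 6 7 9 7 12 13

Derivation:
I0 mul r3: issue@1 deps=(None,None) exec_start@1 write@3
I1 add r3: issue@2 deps=(0,0) exec_start@3 write@6
I2 add r4: issue@3 deps=(None,1) exec_start@6 write@7
I3 add r1: issue@4 deps=(None,2) exec_start@7 write@9
I4 add r3: issue@5 deps=(1,1) exec_start@6 write@7
I5 mul r2: issue@6 deps=(4,3) exec_start@9 write@12
I6 mul r4: issue@7 deps=(5,3) exec_start@12 write@13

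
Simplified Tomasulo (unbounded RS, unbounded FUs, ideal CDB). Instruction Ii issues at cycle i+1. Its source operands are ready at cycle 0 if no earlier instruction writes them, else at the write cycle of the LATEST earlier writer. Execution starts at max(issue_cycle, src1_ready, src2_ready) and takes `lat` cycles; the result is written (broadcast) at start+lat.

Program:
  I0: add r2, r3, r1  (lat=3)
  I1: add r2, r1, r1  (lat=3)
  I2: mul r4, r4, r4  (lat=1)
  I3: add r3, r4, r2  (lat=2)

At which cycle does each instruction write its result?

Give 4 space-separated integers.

Answer: 4 5 4 7

Derivation:
I0 add r2: issue@1 deps=(None,None) exec_start@1 write@4
I1 add r2: issue@2 deps=(None,None) exec_start@2 write@5
I2 mul r4: issue@3 deps=(None,None) exec_start@3 write@4
I3 add r3: issue@4 deps=(2,1) exec_start@5 write@7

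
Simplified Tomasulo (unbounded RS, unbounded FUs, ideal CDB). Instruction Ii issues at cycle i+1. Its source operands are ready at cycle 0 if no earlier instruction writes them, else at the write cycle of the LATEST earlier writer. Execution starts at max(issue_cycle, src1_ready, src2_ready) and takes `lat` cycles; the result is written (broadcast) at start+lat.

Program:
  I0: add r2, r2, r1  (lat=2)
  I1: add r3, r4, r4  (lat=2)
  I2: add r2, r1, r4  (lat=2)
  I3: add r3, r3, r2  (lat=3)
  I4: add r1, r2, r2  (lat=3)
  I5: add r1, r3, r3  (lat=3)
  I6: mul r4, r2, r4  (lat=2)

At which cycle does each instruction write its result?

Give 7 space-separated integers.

I0 add r2: issue@1 deps=(None,None) exec_start@1 write@3
I1 add r3: issue@2 deps=(None,None) exec_start@2 write@4
I2 add r2: issue@3 deps=(None,None) exec_start@3 write@5
I3 add r3: issue@4 deps=(1,2) exec_start@5 write@8
I4 add r1: issue@5 deps=(2,2) exec_start@5 write@8
I5 add r1: issue@6 deps=(3,3) exec_start@8 write@11
I6 mul r4: issue@7 deps=(2,None) exec_start@7 write@9

Answer: 3 4 5 8 8 11 9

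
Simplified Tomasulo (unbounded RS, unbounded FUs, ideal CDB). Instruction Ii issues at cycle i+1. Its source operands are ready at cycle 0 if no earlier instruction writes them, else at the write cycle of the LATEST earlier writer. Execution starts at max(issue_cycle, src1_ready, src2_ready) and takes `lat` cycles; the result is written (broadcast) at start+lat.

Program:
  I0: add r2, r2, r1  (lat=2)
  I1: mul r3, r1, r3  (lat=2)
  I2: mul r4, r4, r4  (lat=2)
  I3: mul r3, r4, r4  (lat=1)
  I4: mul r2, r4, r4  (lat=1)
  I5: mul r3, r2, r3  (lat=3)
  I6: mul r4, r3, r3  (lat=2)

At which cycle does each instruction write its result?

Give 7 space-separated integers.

I0 add r2: issue@1 deps=(None,None) exec_start@1 write@3
I1 mul r3: issue@2 deps=(None,None) exec_start@2 write@4
I2 mul r4: issue@3 deps=(None,None) exec_start@3 write@5
I3 mul r3: issue@4 deps=(2,2) exec_start@5 write@6
I4 mul r2: issue@5 deps=(2,2) exec_start@5 write@6
I5 mul r3: issue@6 deps=(4,3) exec_start@6 write@9
I6 mul r4: issue@7 deps=(5,5) exec_start@9 write@11

Answer: 3 4 5 6 6 9 11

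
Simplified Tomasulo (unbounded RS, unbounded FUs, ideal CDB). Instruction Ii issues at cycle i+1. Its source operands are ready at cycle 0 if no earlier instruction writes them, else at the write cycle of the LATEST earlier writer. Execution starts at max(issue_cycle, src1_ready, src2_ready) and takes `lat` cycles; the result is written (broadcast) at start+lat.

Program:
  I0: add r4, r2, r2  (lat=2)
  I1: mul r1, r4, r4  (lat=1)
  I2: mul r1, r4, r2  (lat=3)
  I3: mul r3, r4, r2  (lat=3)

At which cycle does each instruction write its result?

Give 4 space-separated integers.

Answer: 3 4 6 7

Derivation:
I0 add r4: issue@1 deps=(None,None) exec_start@1 write@3
I1 mul r1: issue@2 deps=(0,0) exec_start@3 write@4
I2 mul r1: issue@3 deps=(0,None) exec_start@3 write@6
I3 mul r3: issue@4 deps=(0,None) exec_start@4 write@7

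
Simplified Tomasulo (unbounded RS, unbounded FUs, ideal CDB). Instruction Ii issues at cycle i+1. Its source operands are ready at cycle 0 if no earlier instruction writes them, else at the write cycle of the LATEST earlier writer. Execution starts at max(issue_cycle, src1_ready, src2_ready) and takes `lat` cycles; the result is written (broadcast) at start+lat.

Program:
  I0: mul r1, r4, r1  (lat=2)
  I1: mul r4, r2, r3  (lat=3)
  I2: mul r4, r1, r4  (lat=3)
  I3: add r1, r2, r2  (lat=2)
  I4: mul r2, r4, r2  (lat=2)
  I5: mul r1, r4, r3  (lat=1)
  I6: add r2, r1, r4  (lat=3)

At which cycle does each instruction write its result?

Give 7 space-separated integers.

Answer: 3 5 8 6 10 9 12

Derivation:
I0 mul r1: issue@1 deps=(None,None) exec_start@1 write@3
I1 mul r4: issue@2 deps=(None,None) exec_start@2 write@5
I2 mul r4: issue@3 deps=(0,1) exec_start@5 write@8
I3 add r1: issue@4 deps=(None,None) exec_start@4 write@6
I4 mul r2: issue@5 deps=(2,None) exec_start@8 write@10
I5 mul r1: issue@6 deps=(2,None) exec_start@8 write@9
I6 add r2: issue@7 deps=(5,2) exec_start@9 write@12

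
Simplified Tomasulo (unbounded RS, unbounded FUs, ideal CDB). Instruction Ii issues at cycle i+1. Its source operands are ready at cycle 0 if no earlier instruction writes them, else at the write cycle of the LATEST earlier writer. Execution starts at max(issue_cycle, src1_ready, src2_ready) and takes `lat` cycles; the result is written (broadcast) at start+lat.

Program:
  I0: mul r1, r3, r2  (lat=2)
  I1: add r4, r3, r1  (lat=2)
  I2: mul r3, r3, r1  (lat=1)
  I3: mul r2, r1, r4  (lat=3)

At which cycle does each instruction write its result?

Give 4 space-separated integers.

Answer: 3 5 4 8

Derivation:
I0 mul r1: issue@1 deps=(None,None) exec_start@1 write@3
I1 add r4: issue@2 deps=(None,0) exec_start@3 write@5
I2 mul r3: issue@3 deps=(None,0) exec_start@3 write@4
I3 mul r2: issue@4 deps=(0,1) exec_start@5 write@8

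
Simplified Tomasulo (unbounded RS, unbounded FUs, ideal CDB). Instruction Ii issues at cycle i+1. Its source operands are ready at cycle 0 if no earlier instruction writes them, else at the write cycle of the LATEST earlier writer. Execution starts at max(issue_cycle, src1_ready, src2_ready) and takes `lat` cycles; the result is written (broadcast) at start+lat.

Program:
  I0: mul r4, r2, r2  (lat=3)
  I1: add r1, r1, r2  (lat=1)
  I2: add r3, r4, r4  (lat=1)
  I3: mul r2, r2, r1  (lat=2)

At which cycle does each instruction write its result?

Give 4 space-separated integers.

I0 mul r4: issue@1 deps=(None,None) exec_start@1 write@4
I1 add r1: issue@2 deps=(None,None) exec_start@2 write@3
I2 add r3: issue@3 deps=(0,0) exec_start@4 write@5
I3 mul r2: issue@4 deps=(None,1) exec_start@4 write@6

Answer: 4 3 5 6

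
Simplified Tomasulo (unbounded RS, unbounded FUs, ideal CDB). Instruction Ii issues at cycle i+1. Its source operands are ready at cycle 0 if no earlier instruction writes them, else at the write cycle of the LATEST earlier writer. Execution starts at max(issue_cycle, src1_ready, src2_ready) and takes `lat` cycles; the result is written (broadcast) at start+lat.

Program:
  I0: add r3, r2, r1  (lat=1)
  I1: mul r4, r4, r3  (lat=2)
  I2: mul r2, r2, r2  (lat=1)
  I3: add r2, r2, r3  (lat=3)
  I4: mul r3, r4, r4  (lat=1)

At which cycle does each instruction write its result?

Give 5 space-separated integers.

Answer: 2 4 4 7 6

Derivation:
I0 add r3: issue@1 deps=(None,None) exec_start@1 write@2
I1 mul r4: issue@2 deps=(None,0) exec_start@2 write@4
I2 mul r2: issue@3 deps=(None,None) exec_start@3 write@4
I3 add r2: issue@4 deps=(2,0) exec_start@4 write@7
I4 mul r3: issue@5 deps=(1,1) exec_start@5 write@6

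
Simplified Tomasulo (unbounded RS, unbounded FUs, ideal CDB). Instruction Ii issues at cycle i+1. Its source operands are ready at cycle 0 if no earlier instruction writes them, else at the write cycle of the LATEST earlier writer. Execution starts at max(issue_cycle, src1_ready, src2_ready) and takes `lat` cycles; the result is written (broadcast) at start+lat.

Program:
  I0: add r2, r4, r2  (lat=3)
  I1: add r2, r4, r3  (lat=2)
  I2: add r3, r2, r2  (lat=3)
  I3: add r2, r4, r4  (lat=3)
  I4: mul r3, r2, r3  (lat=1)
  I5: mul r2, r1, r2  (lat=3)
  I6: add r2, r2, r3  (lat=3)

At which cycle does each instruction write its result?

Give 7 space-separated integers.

Answer: 4 4 7 7 8 10 13

Derivation:
I0 add r2: issue@1 deps=(None,None) exec_start@1 write@4
I1 add r2: issue@2 deps=(None,None) exec_start@2 write@4
I2 add r3: issue@3 deps=(1,1) exec_start@4 write@7
I3 add r2: issue@4 deps=(None,None) exec_start@4 write@7
I4 mul r3: issue@5 deps=(3,2) exec_start@7 write@8
I5 mul r2: issue@6 deps=(None,3) exec_start@7 write@10
I6 add r2: issue@7 deps=(5,4) exec_start@10 write@13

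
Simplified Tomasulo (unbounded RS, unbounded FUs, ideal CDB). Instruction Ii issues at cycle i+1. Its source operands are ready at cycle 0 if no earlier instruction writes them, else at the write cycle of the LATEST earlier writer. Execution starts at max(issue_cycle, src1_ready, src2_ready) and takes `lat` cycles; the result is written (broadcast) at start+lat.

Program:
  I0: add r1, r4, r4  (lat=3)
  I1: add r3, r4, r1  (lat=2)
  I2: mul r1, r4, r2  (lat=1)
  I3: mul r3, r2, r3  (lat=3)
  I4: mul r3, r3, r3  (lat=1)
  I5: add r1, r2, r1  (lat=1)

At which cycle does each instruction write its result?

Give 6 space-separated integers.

Answer: 4 6 4 9 10 7

Derivation:
I0 add r1: issue@1 deps=(None,None) exec_start@1 write@4
I1 add r3: issue@2 deps=(None,0) exec_start@4 write@6
I2 mul r1: issue@3 deps=(None,None) exec_start@3 write@4
I3 mul r3: issue@4 deps=(None,1) exec_start@6 write@9
I4 mul r3: issue@5 deps=(3,3) exec_start@9 write@10
I5 add r1: issue@6 deps=(None,2) exec_start@6 write@7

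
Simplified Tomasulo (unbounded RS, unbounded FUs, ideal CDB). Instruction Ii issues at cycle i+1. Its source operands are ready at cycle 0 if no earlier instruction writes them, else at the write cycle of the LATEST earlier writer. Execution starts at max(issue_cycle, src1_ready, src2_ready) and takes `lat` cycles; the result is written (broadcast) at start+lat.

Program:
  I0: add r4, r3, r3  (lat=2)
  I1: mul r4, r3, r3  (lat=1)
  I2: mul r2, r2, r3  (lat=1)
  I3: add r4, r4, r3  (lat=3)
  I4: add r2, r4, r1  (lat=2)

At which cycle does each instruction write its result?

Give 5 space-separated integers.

I0 add r4: issue@1 deps=(None,None) exec_start@1 write@3
I1 mul r4: issue@2 deps=(None,None) exec_start@2 write@3
I2 mul r2: issue@3 deps=(None,None) exec_start@3 write@4
I3 add r4: issue@4 deps=(1,None) exec_start@4 write@7
I4 add r2: issue@5 deps=(3,None) exec_start@7 write@9

Answer: 3 3 4 7 9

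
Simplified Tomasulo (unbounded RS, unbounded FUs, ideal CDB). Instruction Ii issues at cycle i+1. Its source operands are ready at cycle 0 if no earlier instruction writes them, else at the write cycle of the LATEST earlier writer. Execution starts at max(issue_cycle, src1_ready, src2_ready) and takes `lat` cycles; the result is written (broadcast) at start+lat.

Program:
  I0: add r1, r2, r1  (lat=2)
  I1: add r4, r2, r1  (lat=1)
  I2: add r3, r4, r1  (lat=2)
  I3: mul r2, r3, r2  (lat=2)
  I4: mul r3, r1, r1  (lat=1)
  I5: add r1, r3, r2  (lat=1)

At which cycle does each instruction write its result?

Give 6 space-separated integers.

Answer: 3 4 6 8 6 9

Derivation:
I0 add r1: issue@1 deps=(None,None) exec_start@1 write@3
I1 add r4: issue@2 deps=(None,0) exec_start@3 write@4
I2 add r3: issue@3 deps=(1,0) exec_start@4 write@6
I3 mul r2: issue@4 deps=(2,None) exec_start@6 write@8
I4 mul r3: issue@5 deps=(0,0) exec_start@5 write@6
I5 add r1: issue@6 deps=(4,3) exec_start@8 write@9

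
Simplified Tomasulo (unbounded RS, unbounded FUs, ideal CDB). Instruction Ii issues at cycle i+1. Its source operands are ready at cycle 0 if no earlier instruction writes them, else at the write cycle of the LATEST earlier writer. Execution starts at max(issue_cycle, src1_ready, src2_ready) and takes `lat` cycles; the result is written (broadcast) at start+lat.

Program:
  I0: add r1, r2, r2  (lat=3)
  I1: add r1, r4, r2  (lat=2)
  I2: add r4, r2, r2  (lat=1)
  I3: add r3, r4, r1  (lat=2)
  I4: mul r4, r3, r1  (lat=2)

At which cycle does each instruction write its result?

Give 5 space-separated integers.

I0 add r1: issue@1 deps=(None,None) exec_start@1 write@4
I1 add r1: issue@2 deps=(None,None) exec_start@2 write@4
I2 add r4: issue@3 deps=(None,None) exec_start@3 write@4
I3 add r3: issue@4 deps=(2,1) exec_start@4 write@6
I4 mul r4: issue@5 deps=(3,1) exec_start@6 write@8

Answer: 4 4 4 6 8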